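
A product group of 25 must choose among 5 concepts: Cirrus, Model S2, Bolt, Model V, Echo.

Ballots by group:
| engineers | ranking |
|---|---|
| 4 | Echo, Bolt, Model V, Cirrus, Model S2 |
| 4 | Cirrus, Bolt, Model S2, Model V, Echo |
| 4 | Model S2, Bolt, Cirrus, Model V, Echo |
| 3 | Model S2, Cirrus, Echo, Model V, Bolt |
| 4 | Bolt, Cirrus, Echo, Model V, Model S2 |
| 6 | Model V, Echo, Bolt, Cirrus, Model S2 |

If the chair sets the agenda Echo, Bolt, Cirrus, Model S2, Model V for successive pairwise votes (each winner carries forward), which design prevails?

Cirrus

Round 1: Echo vs Bolt — 13–12, Echo advances.
Round 2: Echo vs Cirrus — 10–15, Cirrus advances.
Round 3: Cirrus vs Model S2 — 18–7, Cirrus advances.
Round 4: Cirrus vs Model V — 15–10, Cirrus advances.
The agenda winner is Cirrus.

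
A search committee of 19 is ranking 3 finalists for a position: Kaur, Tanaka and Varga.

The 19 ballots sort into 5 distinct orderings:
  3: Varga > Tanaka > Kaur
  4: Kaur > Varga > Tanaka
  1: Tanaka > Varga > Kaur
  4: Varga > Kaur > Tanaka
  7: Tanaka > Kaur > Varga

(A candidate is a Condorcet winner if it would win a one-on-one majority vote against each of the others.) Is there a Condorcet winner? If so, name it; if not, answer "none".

none

Head-to-head results (19 committee members):
Kaur vs Tanaka: 8 to 11, Tanaka.
Kaur vs Varga: Kaur is ranked higher on 4+7 = 11 ballots, Varga on 8. Kaur wins 11–8.
Tanaka vs Varga: Tanaka preferred on 1+7 = 8 ballots; Varga wins 11–8.
No candidate is unbeaten: Kaur loses to Tanaka; Tanaka loses to Varga; Varga loses to Kaur. In particular Kaur > Varga > Tanaka > Kaur is a majority cycle — no Condorcet winner exists.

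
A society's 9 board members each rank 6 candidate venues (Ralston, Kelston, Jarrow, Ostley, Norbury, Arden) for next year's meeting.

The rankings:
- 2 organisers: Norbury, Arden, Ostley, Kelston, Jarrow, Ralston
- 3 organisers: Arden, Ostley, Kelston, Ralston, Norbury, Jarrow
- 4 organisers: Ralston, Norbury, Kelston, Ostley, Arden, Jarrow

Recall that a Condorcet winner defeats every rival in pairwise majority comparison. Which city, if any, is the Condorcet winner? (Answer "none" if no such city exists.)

none

Check each pair by majority over 9 ballots:
Ralston vs Kelston: 4 to 5, Kelston.
Ralston vs Jarrow: Ralston is ranked higher on 3+4 = 7 ballots, Jarrow on 2. Ralston wins 7–2.
Ralston vs Ostley: 4 to 5, Ostley.
Ralston vs Norbury: Ralston preferred on 3+4 = 7 ballots; Ralston wins 7–2.
Ralston vs Arden: Ralston is ranked higher on 4 ballots, Arden on 5. Arden wins 5–4.
Kelston vs Jarrow: Kelston preferred on 2+3+4 = 9 ballots; Kelston wins 9–0.
Kelston vs Ostley: 4 for Kelston, 5 for Ostley — Ostley by 5–4.
Kelston vs Norbury: Kelston preferred on 3 ballots; Norbury wins 6–3.
Kelston vs Arden: Kelston preferred on 4 ballots; Arden wins 5–4.
Jarrow vs Ostley: 0 for Jarrow, 9 for Ostley — Ostley by 9–0.
Jarrow vs Norbury: 0 for Jarrow, 9 for Norbury — Norbury by 9–0.
Jarrow vs Arden: Jarrow preferred on 0 ballots; Arden wins 9–0.
Ostley vs Norbury: 3 for Ostley, 6 for Norbury — Norbury by 6–3.
Ostley vs Arden: 4 for Ostley, 5 for Arden — Arden by 5–4.
Norbury vs Arden: Norbury is ranked higher on 2+4 = 6 ballots, Arden on 3. Norbury wins 6–3.
No city is unbeaten: Ralston loses to Kelston; Kelston loses to Ostley; Jarrow loses to Ralston; Ostley loses to Norbury; Norbury loses to Ralston; Arden loses to Norbury. In particular Ralston → Norbury → Kelston → Ralston is a majority cycle — no Condorcet winner exists.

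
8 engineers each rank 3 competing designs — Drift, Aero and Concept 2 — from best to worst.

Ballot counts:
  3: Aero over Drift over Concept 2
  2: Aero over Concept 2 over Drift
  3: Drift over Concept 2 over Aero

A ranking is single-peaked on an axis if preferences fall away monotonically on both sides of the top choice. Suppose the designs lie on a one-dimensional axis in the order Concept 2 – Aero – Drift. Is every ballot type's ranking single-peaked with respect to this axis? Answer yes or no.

no

Axis positions: Concept 2=1, Aero=2, Drift=3.
Ballot type 1 (peak Aero at position 2): ranking walks positions 2-3-1, expanding outward from the peak — single-peaked.
Ballot type 2 (peak Aero at position 2): ranking walks positions 2-1-3, expanding outward from the peak — single-peaked.
Ballot type 3: ranking walks positions 3-1-2; Concept 2 is ranked above Aero even though Aero lies between Concept 2 and the peak Drift on the axis — preferences dip and rise again. Not single-peaked.
Ballot type 3 violates single-peakedness, so the profile is not single-peaked on this axis.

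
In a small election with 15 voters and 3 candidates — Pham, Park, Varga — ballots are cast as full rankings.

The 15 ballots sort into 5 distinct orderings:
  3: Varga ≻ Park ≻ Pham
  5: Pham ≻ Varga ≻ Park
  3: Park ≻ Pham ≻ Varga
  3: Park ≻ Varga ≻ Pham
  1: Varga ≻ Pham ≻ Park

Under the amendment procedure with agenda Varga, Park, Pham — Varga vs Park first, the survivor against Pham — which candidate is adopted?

Round 1: Varga vs Park — 9–6, Varga advances.
Round 2: Varga vs Pham — 7–8, Pham advances.
The agenda winner is Pham.

Pham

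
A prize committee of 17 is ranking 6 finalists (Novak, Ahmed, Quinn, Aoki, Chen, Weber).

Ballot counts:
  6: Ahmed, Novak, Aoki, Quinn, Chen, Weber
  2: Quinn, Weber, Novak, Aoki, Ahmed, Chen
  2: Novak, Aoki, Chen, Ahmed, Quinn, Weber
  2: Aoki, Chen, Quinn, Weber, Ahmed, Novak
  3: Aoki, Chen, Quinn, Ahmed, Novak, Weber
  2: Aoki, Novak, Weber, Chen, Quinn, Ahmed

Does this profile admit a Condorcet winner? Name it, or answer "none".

none

Check each pair by majority over 17 ballots:
Novak–Ahmed: Ahmed 11–6.
Novak–Quinn: Novak 10–7.
Novak–Aoki: Novak 10–7.
Novak vs Chen: Novak, 12–5.
Novak–Weber: Novak 13–4.
Ahmed vs Quinn: Quinn wins 9–8.
Ahmed vs Aoki: Aoki wins 11–6.
Ahmed vs Chen: Chen wins 9–8.
Ahmed vs Weber: Ahmed wins 11–6.
Quinn–Aoki: Aoki 15–2.
Quinn vs Chen: Chen, 9–8.
Quinn vs Weber: Quinn, 15–2.
Aoki vs Chen: Aoki wins 17–0.
Aoki–Weber: Aoki 15–2.
Chen–Weber: Chen 13–4.
Each nominee drops at least one matchup (Novak loses to Ahmed; Ahmed loses to Quinn; Quinn loses to Novak; Aoki loses to Novak; Chen loses to Novak; Weber loses to Novak); the cycle Novak → Quinn → Ahmed → Novak rules out a Condorcet winner.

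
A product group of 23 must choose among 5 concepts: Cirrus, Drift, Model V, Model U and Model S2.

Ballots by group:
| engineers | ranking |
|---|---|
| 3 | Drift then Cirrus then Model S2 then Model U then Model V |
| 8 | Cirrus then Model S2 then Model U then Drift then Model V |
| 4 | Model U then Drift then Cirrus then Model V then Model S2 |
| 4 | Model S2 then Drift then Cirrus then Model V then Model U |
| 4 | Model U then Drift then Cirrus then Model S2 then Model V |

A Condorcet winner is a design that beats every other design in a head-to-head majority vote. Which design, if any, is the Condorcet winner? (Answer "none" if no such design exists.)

Pairwise majorities:
Cirrus vs Drift: 8 to 15, Drift.
Cirrus vs Model V: Cirrus preferred on 3+8+4+4+4 = 23 ballots; Cirrus wins 23–0.
Cirrus vs Model U: 3+8+4 = 15 for Cirrus, 8 for Model U — Cirrus by 15–8.
Cirrus vs Model S2: 19 to 4, Cirrus.
Drift vs Model V: 3+8+4+4+4 = 23 for Drift, 0 for Model V — Drift by 23–0.
Drift vs Model U: Drift preferred on 3+4 = 7 ballots; Model U wins 16–7.
Drift vs Model S2: Drift preferred on 3+4+4 = 11 ballots; Model S2 wins 12–11.
Model V vs Model U: Model V preferred on 4 ballots; Model U wins 19–4.
Model V vs Model S2: 4 for Model V, 19 for Model S2 — Model S2 by 19–4.
Model U vs Model S2: Model U is ranked higher on 4+4 = 8 ballots, Model S2 on 15. Model S2 wins 15–8.
Every design loses at least once (Cirrus loses to Drift; Drift loses to Model U; Model V loses to Cirrus; Model U loses to Cirrus; Model S2 loses to Cirrus). The majority relation contains the cycle Cirrus beats Model U beats Drift beats Cirrus, so there is no Condorcet winner.

none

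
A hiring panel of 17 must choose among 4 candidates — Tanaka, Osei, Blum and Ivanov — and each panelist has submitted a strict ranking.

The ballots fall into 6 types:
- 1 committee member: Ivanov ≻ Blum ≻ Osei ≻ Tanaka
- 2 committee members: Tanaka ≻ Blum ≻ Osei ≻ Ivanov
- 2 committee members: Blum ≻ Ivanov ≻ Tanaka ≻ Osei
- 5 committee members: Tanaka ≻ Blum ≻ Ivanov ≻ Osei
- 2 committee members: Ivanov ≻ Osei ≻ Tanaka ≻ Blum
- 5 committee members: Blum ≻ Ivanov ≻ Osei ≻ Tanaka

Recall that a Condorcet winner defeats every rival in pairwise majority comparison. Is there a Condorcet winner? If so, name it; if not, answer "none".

none

Head-to-head results (17 committee members):
Tanaka vs Osei: 9 to 8, Tanaka.
Tanaka vs Blum: Tanaka, 9–8.
Tanaka vs Ivanov: Tanaka is ranked higher on 2+5 = 7 ballots, Ivanov on 10. Ivanov wins 10–7.
Osei vs Blum: 2 to 15, Blum.
Osei vs Ivanov: 2 to 15, Ivanov.
Blum vs Ivanov: Blum is ranked higher on 2+2+5+5 = 14 ballots, Ivanov on 3. Blum wins 14–3.
Each candidate drops at least one matchup (Tanaka loses to Ivanov; Osei loses to Tanaka; Blum loses to Tanaka; Ivanov loses to Blum); the cycle Tanaka → Blum → Ivanov → Tanaka rules out a Condorcet winner.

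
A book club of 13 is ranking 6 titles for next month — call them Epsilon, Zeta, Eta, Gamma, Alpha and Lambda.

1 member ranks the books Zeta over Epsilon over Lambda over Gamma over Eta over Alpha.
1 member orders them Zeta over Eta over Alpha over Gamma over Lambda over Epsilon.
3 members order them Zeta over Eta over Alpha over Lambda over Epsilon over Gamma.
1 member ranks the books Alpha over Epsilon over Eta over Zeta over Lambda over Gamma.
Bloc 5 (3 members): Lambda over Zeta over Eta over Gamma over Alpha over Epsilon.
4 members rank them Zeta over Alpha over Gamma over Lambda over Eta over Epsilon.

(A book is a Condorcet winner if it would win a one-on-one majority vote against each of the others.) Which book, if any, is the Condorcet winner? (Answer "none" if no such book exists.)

Check each pair by majority over 13 ballots:
Epsilon vs Zeta: 1 to 12, Zeta.
Epsilon vs Eta: 1+1 = 2 for Epsilon, 11 for Eta — Eta by 11–2.
Epsilon vs Gamma: 1+3+1 = 5 for Epsilon, 8 for Gamma — Gamma by 8–5.
Epsilon vs Alpha: 1 for Epsilon, 12 for Alpha — Alpha by 12–1.
Epsilon vs Lambda: 2 to 11, Lambda.
Zeta vs Eta: 12 to 1, Zeta.
Zeta vs Gamma: Zeta preferred on 1+1+3+1+3+4 = 13 ballots; Zeta wins 13–0.
Zeta vs Alpha: 1+1+3+3+4 = 12 for Zeta, 1 for Alpha — Zeta by 12–1.
Zeta vs Lambda: Zeta is ranked higher on 1+1+3+1+4 = 10 ballots, Lambda on 3. Zeta wins 10–3.
Eta vs Gamma: 8 to 5, Eta.
Eta vs Alpha: 1+1+3+3 = 8 for Eta, 5 for Alpha — Eta by 8–5.
Eta vs Lambda: 5 to 8, Lambda.
Gamma vs Alpha: 4 to 9, Alpha.
Gamma vs Lambda: 1+4 = 5 for Gamma, 8 for Lambda — Lambda by 8–5.
Alpha vs Lambda: Alpha is ranked higher on 1+3+1+4 = 9 ballots, Lambda on 4. Alpha wins 9–4.
Zeta wins every pairwise contest, so Zeta is the Condorcet winner.

Zeta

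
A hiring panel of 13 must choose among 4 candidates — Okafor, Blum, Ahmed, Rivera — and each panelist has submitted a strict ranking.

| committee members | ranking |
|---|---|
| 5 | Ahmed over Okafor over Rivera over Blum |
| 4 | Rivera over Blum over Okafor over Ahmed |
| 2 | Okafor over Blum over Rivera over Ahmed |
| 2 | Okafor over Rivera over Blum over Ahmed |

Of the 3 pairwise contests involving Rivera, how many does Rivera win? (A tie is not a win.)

2

Rivera against each rival (13 committee members):
Rivera vs Okafor: Okafor, 9–4.
Rivera vs Blum: 11 to 2, Rivera.
Rivera vs Ahmed: 4+2+2 = 8 for Rivera, 5 for Ahmed — Rivera by 8–5.
Rivera beats Blum, Ahmed; loses to Okafor — 2 pairwise wins.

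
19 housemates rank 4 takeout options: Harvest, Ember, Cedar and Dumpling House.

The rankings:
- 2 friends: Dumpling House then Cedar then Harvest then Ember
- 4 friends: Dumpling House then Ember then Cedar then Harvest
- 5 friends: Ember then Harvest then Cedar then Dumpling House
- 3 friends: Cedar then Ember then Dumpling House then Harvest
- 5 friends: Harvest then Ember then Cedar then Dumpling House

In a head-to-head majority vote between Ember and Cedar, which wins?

Ember

Ballots ranking Ember above Cedar: 4 + 5 + 5 = 14.
Ballots ranking Cedar above Ember: 19 − 14 = 5.
Ember wins the head-to-head 14–5.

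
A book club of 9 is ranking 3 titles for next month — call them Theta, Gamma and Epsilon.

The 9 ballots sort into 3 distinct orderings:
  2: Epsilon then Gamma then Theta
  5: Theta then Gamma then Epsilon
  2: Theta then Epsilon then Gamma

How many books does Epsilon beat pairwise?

Epsilon against each rival (9 members):
Epsilon vs Theta: Theta wins 7–2.
Epsilon vs Gamma: Epsilon preferred on 2+2 = 4 ballots; Gamma wins 5–4.
Epsilon beats no one; loses to Theta, Gamma — 0 pairwise wins.

0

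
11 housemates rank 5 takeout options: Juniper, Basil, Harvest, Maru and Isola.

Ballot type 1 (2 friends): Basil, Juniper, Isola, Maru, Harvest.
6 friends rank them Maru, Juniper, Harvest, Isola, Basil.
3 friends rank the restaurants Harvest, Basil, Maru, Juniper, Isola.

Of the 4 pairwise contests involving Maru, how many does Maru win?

Maru against each rival (11 friends):
Maru vs Juniper: Maru wins 9–2.
Maru vs Basil: Maru preferred on 6 ballots; Maru wins 6–5.
Maru vs Harvest: Maru is ranked higher on 2+6 = 8 ballots, Harvest on 3. Maru wins 8–3.
Maru–Isola: Maru 9–2.
Maru beats Juniper, Basil, Harvest, Isola — 4 pairwise wins.

4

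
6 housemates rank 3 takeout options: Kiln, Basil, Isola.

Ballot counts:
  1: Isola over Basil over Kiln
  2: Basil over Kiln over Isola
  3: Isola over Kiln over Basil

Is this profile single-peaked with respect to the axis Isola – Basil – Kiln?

Axis positions: Isola=1, Basil=2, Kiln=3.
Group 1 (peak Isola at position 1): ranking walks positions 1-2-3, expanding outward from the peak — single-peaked.
Group 2 (peak Basil at position 2): ranking walks positions 2-3-1, expanding outward from the peak — single-peaked.
Group 3: ranking walks positions 1-3-2; Kiln is ranked above Basil even though Basil lies between Kiln and the peak Isola on the axis — preferences dip and rise again. Not single-peaked.
Group 3 violates single-peakedness, so the profile is not single-peaked on this axis.

no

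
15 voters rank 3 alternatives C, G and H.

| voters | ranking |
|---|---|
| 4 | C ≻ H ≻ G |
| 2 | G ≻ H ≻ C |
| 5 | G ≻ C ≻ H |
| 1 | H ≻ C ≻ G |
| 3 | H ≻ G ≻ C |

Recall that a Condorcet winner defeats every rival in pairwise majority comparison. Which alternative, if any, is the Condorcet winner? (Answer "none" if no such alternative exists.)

Check each pair by majority over 15 ballots:
C vs G: C preferred on 4+1 = 5 ballots; G wins 10–5.
C vs H: C preferred on 4+5 = 9 ballots; C wins 9–6.
G vs H: G is ranked higher on 2+5 = 7 ballots, H on 8. H wins 8–7.
Every alternative loses at least once (C loses to G; G loses to H; H loses to C). The majority relation contains the cycle C > H > G > C, so there is no Condorcet winner.

none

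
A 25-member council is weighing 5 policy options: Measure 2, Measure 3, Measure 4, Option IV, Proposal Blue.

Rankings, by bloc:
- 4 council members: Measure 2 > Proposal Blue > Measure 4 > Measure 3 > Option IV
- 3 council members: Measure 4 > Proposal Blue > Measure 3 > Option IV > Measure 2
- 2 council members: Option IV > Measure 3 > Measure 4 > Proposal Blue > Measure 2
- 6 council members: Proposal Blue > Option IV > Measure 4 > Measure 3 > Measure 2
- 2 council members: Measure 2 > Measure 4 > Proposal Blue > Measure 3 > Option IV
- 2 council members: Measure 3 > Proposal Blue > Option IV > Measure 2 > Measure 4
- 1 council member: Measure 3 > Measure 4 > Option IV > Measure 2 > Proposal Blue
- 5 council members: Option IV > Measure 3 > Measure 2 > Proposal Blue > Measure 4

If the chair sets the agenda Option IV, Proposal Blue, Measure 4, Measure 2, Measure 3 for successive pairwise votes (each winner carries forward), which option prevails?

Round 1: Option IV vs Proposal Blue — 8–17, Proposal Blue advances.
Round 2: Proposal Blue vs Measure 4 — 17–8, Proposal Blue advances.
Round 3: Proposal Blue vs Measure 2 — 13–12, Proposal Blue advances.
Round 4: Proposal Blue vs Measure 3 — 15–10, Proposal Blue advances.
Proposal Blue survives the agenda.

Proposal Blue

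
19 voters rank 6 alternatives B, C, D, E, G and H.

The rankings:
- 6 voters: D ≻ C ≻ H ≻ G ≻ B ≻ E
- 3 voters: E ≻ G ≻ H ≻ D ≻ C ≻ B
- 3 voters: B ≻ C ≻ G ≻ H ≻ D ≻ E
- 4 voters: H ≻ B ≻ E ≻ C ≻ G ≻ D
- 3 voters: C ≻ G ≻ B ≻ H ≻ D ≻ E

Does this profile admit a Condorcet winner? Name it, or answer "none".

C

Check each pair by majority over 19 ballots:
B–C: C 12–7.
B vs D: B, 10–9.
B vs E: B preferred on 6+3+4+3 = 16 ballots; B wins 16–3.
B vs G: 3+4 = 7 for B, 12 for G — G by 12–7.
B–H: H 13–6.
C–D: C 10–9.
C vs E: C preferred on 6+3+3 = 12 ballots; C wins 12–7.
C vs G: 16 to 3, C.
C vs H: C wins 12–7.
D vs E: 12 to 7, D.
D vs G: D is ranked higher on 6 ballots, G on 13. G wins 13–6.
D vs H: H, 13–6.
E–G: G 12–7.
E vs H: 3 for E, 16 for H — H by 16–3.
G vs H: G is ranked higher on 3+3+3 = 9 ballots, H on 10. H wins 10–9.
C wins every pairwise contest, so C is the Condorcet winner.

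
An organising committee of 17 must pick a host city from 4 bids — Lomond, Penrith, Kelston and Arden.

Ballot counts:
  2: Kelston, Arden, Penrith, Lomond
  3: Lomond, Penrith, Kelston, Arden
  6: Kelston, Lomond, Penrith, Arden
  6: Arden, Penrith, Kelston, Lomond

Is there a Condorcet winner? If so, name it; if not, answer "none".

Check each pair by majority over 17 ballots:
Lomond vs Penrith: Lomond is ranked higher on 3+6 = 9 ballots, Penrith on 8. Lomond wins 9–8.
Lomond vs Kelston: 3 to 14, Kelston.
Lomond vs Arden: 3+6 = 9 for Lomond, 8 for Arden — Lomond by 9–8.
Penrith vs Kelston: 3+6 = 9 for Penrith, 8 for Kelston — Penrith by 9–8.
Penrith vs Arden: Penrith is ranked higher on 3+6 = 9 ballots, Arden on 8. Penrith wins 9–8.
Kelston vs Arden: 11 to 6, Kelston.
Each city drops at least one matchup (Lomond loses to Kelston; Penrith loses to Lomond; Kelston loses to Penrith; Arden loses to Lomond); the cycle Lomond → Penrith → Kelston → Lomond rules out a Condorcet winner.

none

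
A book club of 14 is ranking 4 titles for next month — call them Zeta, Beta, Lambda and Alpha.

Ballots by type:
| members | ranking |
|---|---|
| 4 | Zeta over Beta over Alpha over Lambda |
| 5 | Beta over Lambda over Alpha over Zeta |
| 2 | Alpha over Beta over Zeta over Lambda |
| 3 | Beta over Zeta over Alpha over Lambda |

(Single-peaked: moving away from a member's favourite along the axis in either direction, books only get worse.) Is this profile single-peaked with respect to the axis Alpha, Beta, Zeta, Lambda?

no

Axis positions: Alpha=1, Beta=2, Zeta=3, Lambda=4.
Type 1 (peak Zeta at position 3): ranking walks positions 3-2-1-4, expanding outward from the peak — single-peaked.
Type 2: ranking walks positions 2-4-1-3; Lambda is ranked above Zeta even though Zeta lies between Lambda and the peak Beta on the axis — preferences dip and rise again. Not single-peaked.
Type 3 (peak Alpha at position 1): ranking walks positions 1-2-3-4, expanding outward from the peak — single-peaked.
Type 4 (peak Beta at position 2): ranking walks positions 2-3-1-4, expanding outward from the peak — single-peaked.
Type 2 violates single-peakedness, so the profile is not single-peaked on this axis.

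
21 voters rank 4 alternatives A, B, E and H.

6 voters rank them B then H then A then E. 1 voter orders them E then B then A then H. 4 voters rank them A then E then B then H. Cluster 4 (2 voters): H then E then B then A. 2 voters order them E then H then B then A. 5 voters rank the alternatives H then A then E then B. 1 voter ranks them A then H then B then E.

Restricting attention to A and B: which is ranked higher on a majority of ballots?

B

Ballots ranking A above B: 4 + 5 + 1 = 10.
Ballots ranking B above A: 21 − 10 = 11.
B wins the head-to-head 11–10.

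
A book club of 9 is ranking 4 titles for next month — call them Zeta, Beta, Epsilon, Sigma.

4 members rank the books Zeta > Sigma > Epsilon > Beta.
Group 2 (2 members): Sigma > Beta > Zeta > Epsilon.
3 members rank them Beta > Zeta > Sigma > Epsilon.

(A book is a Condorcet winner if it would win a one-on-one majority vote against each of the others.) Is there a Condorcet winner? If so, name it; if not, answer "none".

none

Check each pair by majority over 9 ballots:
Zeta vs Beta: Beta, 5–4.
Zeta vs Epsilon: Zeta, 9–0.
Zeta–Sigma: Zeta 7–2.
Beta vs Epsilon: Beta wins 5–4.
Beta vs Sigma: Sigma, 6–3.
Epsilon vs Sigma: Sigma, 9–0.
Every book loses at least once (Zeta loses to Beta; Beta loses to Sigma; Epsilon loses to Zeta; Sigma loses to Zeta). The majority relation contains the cycle Zeta beats Sigma beats Beta beats Zeta, so there is no Condorcet winner.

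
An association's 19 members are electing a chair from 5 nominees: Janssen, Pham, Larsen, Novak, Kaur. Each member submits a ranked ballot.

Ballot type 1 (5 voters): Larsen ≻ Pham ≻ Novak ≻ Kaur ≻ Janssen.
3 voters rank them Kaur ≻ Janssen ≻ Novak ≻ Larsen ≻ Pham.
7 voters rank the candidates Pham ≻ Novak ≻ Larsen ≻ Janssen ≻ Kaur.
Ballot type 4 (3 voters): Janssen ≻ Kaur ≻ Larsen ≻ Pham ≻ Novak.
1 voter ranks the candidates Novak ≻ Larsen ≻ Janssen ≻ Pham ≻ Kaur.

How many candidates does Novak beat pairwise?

3

Novak against each rival (19 voters):
Novak vs Janssen: Novak wins 13–6.
Novak vs Pham: 4 to 15, Pham.
Novak vs Larsen: Novak wins 11–8.
Novak vs Kaur: 13 to 6, Novak.
Novak beats Janssen, Larsen, Kaur; loses to Pham — 3 pairwise wins.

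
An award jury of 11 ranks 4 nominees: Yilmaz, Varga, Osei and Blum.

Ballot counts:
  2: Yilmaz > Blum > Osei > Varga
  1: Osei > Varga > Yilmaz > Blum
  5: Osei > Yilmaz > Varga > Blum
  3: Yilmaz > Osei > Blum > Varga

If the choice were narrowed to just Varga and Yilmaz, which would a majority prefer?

Yilmaz

Ballots ranking Varga above Yilmaz: 1.
Ballots ranking Yilmaz above Varga: 11 − 1 = 10.
Yilmaz wins the head-to-head 10–1.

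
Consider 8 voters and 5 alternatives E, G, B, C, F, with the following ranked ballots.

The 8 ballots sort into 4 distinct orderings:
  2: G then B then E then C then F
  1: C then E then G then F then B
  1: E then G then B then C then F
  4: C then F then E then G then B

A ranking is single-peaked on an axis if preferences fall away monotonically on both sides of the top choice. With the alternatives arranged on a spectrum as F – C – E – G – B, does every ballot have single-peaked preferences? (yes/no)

yes

Axis positions: F=1, C=2, E=3, G=4, B=5.
Faction 1 (peak G at position 4): ranking walks positions 4-5-3-2-1, expanding outward from the peak — single-peaked.
Faction 2 (peak C at position 2): ranking walks positions 2-3-4-1-5, expanding outward from the peak — single-peaked.
Faction 3 (peak E at position 3): ranking walks positions 3-4-5-2-1, expanding outward from the peak — single-peaked.
Faction 4 (peak C at position 2): ranking walks positions 2-1-3-4-5, expanding outward from the peak — single-peaked.
Every ranking is single-peaked on this axis.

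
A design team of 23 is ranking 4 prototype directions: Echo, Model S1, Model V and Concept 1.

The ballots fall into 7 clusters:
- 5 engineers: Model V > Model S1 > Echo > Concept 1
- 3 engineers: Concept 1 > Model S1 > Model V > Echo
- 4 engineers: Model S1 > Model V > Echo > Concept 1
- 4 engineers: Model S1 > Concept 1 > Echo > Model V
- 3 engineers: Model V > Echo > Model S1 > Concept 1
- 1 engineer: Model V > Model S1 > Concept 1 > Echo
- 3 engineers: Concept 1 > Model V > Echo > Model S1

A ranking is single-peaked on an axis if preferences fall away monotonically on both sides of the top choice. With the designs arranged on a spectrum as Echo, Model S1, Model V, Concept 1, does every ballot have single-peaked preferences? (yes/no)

Axis positions: Echo=1, Model S1=2, Model V=3, Concept 1=4.
Cluster 1 (peak Model V at position 3): ranking walks positions 3-2-1-4, expanding outward from the peak — single-peaked.
Cluster 2: ranking walks positions 4-2-3-1; Model S1 is ranked above Model V even though Model V lies between Model S1 and the peak Concept 1 on the axis — preferences dip and rise again. Not single-peaked.
Cluster 3 (peak Model S1 at position 2): ranking walks positions 2-3-1-4, expanding outward from the peak — single-peaked.
Cluster 4: ranking walks positions 2-4-1-3; Concept 1 is ranked above Model V even though Model V lies between Concept 1 and the peak Model S1 on the axis — preferences dip and rise again. Not single-peaked.
Cluster 5: ranking walks positions 3-1-2-4; Echo is ranked above Model S1 even though Model S1 lies between Echo and the peak Model V on the axis — preferences dip and rise again. Not single-peaked.
Cluster 6 (peak Model V at position 3): ranking walks positions 3-2-4-1, expanding outward from the peak — single-peaked.
Cluster 7: ranking walks positions 4-3-1-2; Echo is ranked above Model S1 even though Model S1 lies between Echo and the peak Concept 1 on the axis — preferences dip and rise again. Not single-peaked.
Cluster 2 violates single-peakedness, so the profile is not single-peaked on this axis.

no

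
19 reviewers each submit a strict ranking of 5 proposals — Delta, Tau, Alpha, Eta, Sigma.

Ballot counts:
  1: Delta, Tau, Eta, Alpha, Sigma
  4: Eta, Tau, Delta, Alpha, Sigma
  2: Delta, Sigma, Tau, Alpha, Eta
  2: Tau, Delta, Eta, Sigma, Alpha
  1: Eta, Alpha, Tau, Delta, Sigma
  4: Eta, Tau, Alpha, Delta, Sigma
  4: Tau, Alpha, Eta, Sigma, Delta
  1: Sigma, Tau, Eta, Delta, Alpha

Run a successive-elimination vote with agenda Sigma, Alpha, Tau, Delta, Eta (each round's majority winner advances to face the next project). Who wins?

Round 1: Sigma vs Alpha — 5–14, Alpha advances.
Round 2: Alpha vs Tau — 1–18, Tau advances.
Round 3: Tau vs Delta — 16–3, Tau advances.
Round 4: Tau vs Eta — 10–9, Tau advances.
Tau survives the agenda.

Tau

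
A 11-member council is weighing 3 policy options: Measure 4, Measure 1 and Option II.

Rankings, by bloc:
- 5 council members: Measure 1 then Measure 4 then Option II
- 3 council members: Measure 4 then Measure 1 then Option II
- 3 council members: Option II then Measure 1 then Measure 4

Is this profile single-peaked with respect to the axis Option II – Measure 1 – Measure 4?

Axis positions: Option II=1, Measure 1=2, Measure 4=3.
Bloc 1 (peak Measure 1 at position 2): ranking walks positions 2-3-1, expanding outward from the peak — single-peaked.
Bloc 2 (peak Measure 4 at position 3): ranking walks positions 3-2-1, expanding outward from the peak — single-peaked.
Bloc 3 (peak Option II at position 1): ranking walks positions 1-2-3, expanding outward from the peak — single-peaked.
Every ranking is single-peaked on this axis.

yes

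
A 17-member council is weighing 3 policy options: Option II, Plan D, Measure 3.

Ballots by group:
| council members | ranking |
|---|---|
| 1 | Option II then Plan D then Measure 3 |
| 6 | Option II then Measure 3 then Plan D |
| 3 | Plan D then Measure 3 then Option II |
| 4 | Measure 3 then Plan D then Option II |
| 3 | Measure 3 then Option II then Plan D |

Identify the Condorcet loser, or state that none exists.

Pairwise majorities:
Option II–Plan D: Option II 10–7.
Option II–Measure 3: Measure 3 10–7.
Plan D vs Measure 3: Plan D preferred on 1+3 = 4 ballots; Measure 3 wins 13–4.
Plan D loses to every other option — it is the Condorcet loser.

Plan D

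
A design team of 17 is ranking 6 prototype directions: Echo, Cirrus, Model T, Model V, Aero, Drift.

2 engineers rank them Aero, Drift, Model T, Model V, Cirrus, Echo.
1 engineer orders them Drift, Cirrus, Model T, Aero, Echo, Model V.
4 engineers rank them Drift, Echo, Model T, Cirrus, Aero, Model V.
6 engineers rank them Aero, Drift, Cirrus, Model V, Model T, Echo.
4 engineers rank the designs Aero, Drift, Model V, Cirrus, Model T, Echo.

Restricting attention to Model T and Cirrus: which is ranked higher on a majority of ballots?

Ballots ranking Model T above Cirrus: 2 + 4 = 6.
Ballots ranking Cirrus above Model T: 17 − 6 = 11.
Cirrus wins the head-to-head 11–6.

Cirrus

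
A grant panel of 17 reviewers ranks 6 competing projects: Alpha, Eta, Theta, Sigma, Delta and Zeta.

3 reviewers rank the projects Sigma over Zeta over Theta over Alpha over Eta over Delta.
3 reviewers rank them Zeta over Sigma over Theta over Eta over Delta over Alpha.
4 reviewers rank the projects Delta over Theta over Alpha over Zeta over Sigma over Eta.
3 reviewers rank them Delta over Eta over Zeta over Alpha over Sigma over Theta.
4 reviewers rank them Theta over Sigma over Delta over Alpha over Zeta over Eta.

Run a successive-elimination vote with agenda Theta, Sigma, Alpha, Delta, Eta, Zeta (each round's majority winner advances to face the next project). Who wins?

Round 1: Theta vs Sigma — 8–9, Sigma advances.
Round 2: Sigma vs Alpha — 10–7, Sigma advances.
Round 3: Sigma vs Delta — 10–7, Sigma advances.
Round 4: Sigma vs Eta — 14–3, Sigma advances.
Round 5: Sigma vs Zeta — 7–10, Zeta advances.
Zeta survives the agenda.

Zeta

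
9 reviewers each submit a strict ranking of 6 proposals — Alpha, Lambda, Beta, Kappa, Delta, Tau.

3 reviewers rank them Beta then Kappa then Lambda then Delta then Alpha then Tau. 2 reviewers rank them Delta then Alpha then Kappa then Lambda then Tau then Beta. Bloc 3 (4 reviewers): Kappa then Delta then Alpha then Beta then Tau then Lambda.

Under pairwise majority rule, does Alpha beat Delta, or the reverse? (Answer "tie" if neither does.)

No ballot ranks Alpha above Delta: 0.
Ballots ranking Delta above Alpha: 9 − 0 = 9.
Delta wins the head-to-head 9–0.

Delta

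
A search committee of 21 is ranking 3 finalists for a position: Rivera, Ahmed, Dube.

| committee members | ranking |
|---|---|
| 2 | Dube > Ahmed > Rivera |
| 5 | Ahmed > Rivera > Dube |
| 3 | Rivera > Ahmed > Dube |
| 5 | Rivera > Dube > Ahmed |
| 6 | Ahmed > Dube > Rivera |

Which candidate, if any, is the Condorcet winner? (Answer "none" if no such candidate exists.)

Pairwise majorities:
Rivera–Ahmed: Ahmed 13–8.
Rivera vs Dube: Rivera wins 13–8.
Ahmed vs Dube: Ahmed wins 14–7.
Only Ahmed has no losses; Ahmed is the Condorcet winner.

Ahmed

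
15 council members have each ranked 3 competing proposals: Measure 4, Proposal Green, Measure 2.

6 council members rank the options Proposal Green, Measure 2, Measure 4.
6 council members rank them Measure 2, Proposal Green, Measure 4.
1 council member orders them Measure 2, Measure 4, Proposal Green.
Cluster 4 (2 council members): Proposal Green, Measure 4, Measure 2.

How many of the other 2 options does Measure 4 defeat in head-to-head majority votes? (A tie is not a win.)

0

Measure 4 against each rival (15 council members):
Measure 4 vs Proposal Green: Measure 4 preferred on 1 ballot; Proposal Green wins 14–1.
Measure 4 vs Measure 2: Measure 2, 13–2.
Measure 4 beats no one; loses to Proposal Green, Measure 2 — 0 pairwise wins.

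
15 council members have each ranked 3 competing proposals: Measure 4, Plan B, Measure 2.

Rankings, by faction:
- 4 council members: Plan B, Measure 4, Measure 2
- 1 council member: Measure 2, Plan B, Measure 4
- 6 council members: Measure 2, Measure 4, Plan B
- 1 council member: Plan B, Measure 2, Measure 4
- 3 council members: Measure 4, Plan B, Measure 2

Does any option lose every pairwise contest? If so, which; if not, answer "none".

Head-to-head results (15 council members):
Measure 4 vs Plan B: Measure 4 preferred on 6+3 = 9 ballots; Measure 4 wins 9–6.
Measure 4 vs Measure 2: Measure 4 is ranked higher on 4+3 = 7 ballots, Measure 2 on 8. Measure 2 wins 8–7.
Plan B vs Measure 2: 8 to 7, Plan B.
Every option wins at least one matchup (Measure 4 beats Plan B; Plan B beats Measure 2; Measure 2 beats Measure 4), so there is no Condorcet loser.

none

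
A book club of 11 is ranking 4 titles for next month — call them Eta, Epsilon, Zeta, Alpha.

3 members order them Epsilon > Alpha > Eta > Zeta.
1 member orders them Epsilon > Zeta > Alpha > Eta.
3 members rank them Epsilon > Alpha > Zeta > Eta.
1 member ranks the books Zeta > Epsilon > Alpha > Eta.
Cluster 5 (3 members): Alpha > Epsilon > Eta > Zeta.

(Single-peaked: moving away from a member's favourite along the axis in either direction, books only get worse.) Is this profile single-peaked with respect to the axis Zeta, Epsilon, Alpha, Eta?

Axis positions: Zeta=1, Epsilon=2, Alpha=3, Eta=4.
Cluster 1 (peak Epsilon at position 2): ranking walks positions 2-3-4-1, expanding outward from the peak — single-peaked.
Cluster 2 (peak Epsilon at position 2): ranking walks positions 2-1-3-4, expanding outward from the peak — single-peaked.
Cluster 3 (peak Epsilon at position 2): ranking walks positions 2-3-1-4, expanding outward from the peak — single-peaked.
Cluster 4 (peak Zeta at position 1): ranking walks positions 1-2-3-4, expanding outward from the peak — single-peaked.
Cluster 5 (peak Alpha at position 3): ranking walks positions 3-2-4-1, expanding outward from the peak — single-peaked.
Every ranking is single-peaked on this axis.

yes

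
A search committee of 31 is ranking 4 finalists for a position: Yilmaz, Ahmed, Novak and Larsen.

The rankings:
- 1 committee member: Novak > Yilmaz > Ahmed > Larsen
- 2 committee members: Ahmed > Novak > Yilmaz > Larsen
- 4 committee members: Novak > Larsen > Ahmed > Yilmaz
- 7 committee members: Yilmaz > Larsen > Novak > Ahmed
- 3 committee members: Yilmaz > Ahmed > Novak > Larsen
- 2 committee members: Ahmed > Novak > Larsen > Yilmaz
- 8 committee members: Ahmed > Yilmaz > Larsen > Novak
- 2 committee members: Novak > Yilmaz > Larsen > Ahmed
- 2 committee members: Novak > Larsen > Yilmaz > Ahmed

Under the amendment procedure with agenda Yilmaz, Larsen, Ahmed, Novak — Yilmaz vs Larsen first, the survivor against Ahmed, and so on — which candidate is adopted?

Round 1: Yilmaz vs Larsen — 23–8, Yilmaz advances.
Round 2: Yilmaz vs Ahmed — 15–16, Ahmed advances.
Round 3: Ahmed vs Novak — 15–16, Novak advances.
Novak survives the agenda.

Novak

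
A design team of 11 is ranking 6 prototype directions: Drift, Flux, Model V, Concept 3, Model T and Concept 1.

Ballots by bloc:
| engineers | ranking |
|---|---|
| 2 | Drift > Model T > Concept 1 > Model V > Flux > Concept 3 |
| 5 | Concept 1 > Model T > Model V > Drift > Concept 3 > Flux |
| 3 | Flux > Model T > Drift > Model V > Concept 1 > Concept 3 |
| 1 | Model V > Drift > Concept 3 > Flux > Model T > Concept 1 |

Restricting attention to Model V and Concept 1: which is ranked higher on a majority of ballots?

Ballots ranking Model V above Concept 1: 3 + 1 = 4.
Ballots ranking Concept 1 above Model V: 11 − 4 = 7.
Concept 1 wins the head-to-head 7–4.

Concept 1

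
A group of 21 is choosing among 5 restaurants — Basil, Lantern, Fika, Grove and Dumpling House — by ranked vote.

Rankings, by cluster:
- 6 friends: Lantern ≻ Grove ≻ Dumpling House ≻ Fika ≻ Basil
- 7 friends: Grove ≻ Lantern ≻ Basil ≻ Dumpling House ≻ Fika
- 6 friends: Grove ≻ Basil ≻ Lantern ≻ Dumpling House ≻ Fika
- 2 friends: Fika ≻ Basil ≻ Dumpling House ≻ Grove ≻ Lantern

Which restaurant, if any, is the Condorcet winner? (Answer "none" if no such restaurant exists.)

Pairwise majorities:
Basil vs Lantern: 6+2 = 8 for Basil, 13 for Lantern — Lantern by 13–8.
Basil vs Fika: 13 to 8, Basil.
Basil–Grove: Grove 19–2.
Basil vs Dumpling House: Basil is ranked higher on 7+6+2 = 15 ballots, Dumpling House on 6. Basil wins 15–6.
Lantern vs Fika: 19 to 2, Lantern.
Lantern vs Grove: Lantern is ranked higher on 6 ballots, Grove on 15. Grove wins 15–6.
Lantern vs Dumpling House: Lantern, 19–2.
Fika vs Grove: Fika is ranked higher on 2 ballots, Grove on 19. Grove wins 19–2.
Fika vs Dumpling House: 2 for Fika, 19 for Dumpling House — Dumpling House by 19–2.
Grove vs Dumpling House: Grove wins 19–2.
Grove wins every pairwise contest, so Grove is the Condorcet winner.

Grove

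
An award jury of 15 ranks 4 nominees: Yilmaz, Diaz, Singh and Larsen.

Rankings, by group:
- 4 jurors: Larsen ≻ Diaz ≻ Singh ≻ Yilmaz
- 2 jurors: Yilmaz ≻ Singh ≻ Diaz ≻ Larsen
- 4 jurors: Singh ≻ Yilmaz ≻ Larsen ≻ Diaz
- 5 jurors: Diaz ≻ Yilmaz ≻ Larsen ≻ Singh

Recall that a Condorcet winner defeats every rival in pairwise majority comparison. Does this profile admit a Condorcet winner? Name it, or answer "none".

Head-to-head results (15 jurors):
Yilmaz vs Diaz: Yilmaz is ranked higher on 2+4 = 6 ballots, Diaz on 9. Diaz wins 9–6.
Yilmaz vs Singh: 2+5 = 7 for Yilmaz, 8 for Singh — Singh by 8–7.
Yilmaz vs Larsen: Yilmaz is ranked higher on 2+4+5 = 11 ballots, Larsen on 4. Yilmaz wins 11–4.
Diaz vs Singh: Diaz is ranked higher on 4+5 = 9 ballots, Singh on 6. Diaz wins 9–6.
Diaz vs Larsen: 2+5 = 7 for Diaz, 8 for Larsen — Larsen by 8–7.
Singh vs Larsen: Singh is ranked higher on 2+4 = 6 ballots, Larsen on 9. Larsen wins 9–6.
No nominee is unbeaten: Yilmaz loses to Diaz; Diaz loses to Larsen; Singh loses to Diaz; Larsen loses to Yilmaz. In particular Yilmaz beats Larsen beats Diaz beats Yilmaz is a majority cycle — no Condorcet winner exists.

none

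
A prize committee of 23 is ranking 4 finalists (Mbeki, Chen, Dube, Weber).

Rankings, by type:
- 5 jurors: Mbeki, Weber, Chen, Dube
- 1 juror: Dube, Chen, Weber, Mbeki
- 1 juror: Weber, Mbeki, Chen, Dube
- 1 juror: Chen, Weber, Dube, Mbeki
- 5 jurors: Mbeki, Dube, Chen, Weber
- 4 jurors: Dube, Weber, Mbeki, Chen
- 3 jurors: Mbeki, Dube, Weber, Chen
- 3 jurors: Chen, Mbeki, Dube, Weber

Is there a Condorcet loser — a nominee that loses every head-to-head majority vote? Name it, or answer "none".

Chen

Head-to-head results (23 jurors):
Mbeki–Chen: Mbeki 18–5.
Mbeki vs Dube: 5+1+5+3+3 = 17 for Mbeki, 6 for Dube — Mbeki by 17–6.
Mbeki–Weber: Mbeki 16–7.
Chen vs Dube: 5+1+1+3 = 10 for Chen, 13 for Dube — Dube by 13–10.
Chen vs Weber: Chen preferred on 1+1+5+3 = 10 ballots; Weber wins 13–10.
Dube vs Weber: Dube is ranked higher on 1+5+4+3+3 = 16 ballots, Weber on 7. Dube wins 16–7.
Chen loses to every other nominee — it is the Condorcet loser.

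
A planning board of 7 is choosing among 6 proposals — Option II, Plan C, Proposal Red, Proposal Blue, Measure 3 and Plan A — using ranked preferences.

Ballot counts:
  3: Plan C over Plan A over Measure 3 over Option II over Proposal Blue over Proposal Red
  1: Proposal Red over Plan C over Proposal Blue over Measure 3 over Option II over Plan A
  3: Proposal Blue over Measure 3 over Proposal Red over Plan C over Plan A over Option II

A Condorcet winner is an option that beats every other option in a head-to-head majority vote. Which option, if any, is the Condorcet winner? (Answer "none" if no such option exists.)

none

Check each pair by majority over 7 ballots:
Option II vs Plan C: Option II preferred on 0 ballots; Plan C wins 7–0.
Option II vs Proposal Red: Option II preferred on 3 ballots; Proposal Red wins 4–3.
Option II vs Proposal Blue: Option II is ranked higher on 3 ballots, Proposal Blue on 4. Proposal Blue wins 4–3.
Option II vs Measure 3: Option II is ranked higher on 0 ballots, Measure 3 on 7. Measure 3 wins 7–0.
Option II vs Plan A: 1 to 6, Plan A.
Plan C vs Proposal Red: 3 for Plan C, 4 for Proposal Red — Proposal Red by 4–3.
Plan C vs Proposal Blue: Plan C preferred on 3+1 = 4 ballots; Plan C wins 4–3.
Plan C vs Measure 3: 3+1 = 4 for Plan C, 3 for Measure 3 — Plan C by 4–3.
Plan C vs Plan A: Plan C is ranked higher on 3+1+3 = 7 ballots, Plan A on 0. Plan C wins 7–0.
Proposal Red vs Proposal Blue: Proposal Red preferred on 1 ballot; Proposal Blue wins 6–1.
Proposal Red vs Measure 3: 1 to 6, Measure 3.
Proposal Red vs Plan A: 1+3 = 4 for Proposal Red, 3 for Plan A — Proposal Red by 4–3.
Proposal Blue vs Measure 3: Proposal Blue is ranked higher on 1+3 = 4 ballots, Measure 3 on 3. Proposal Blue wins 4–3.
Proposal Blue vs Plan A: 1+3 = 4 for Proposal Blue, 3 for Plan A — Proposal Blue by 4–3.
Measure 3 vs Plan A: 4 to 3, Measure 3.
No option is unbeaten: Option II loses to Plan C; Plan C loses to Proposal Red; Proposal Red loses to Proposal Blue; Proposal Blue loses to Plan C; Measure 3 loses to Plan C; Plan A loses to Plan C. In particular Plan C beats Proposal Blue beats Proposal Red beats Plan C is a majority cycle — no Condorcet winner exists.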